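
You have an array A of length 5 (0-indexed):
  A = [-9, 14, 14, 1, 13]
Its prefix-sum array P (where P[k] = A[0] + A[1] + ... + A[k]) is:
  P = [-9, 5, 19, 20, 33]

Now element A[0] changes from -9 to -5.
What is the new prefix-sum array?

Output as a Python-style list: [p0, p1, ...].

Change: A[0] -9 -> -5, delta = 4
P[k] for k < 0: unchanged (A[0] not included)
P[k] for k >= 0: shift by delta = 4
  P[0] = -9 + 4 = -5
  P[1] = 5 + 4 = 9
  P[2] = 19 + 4 = 23
  P[3] = 20 + 4 = 24
  P[4] = 33 + 4 = 37

Answer: [-5, 9, 23, 24, 37]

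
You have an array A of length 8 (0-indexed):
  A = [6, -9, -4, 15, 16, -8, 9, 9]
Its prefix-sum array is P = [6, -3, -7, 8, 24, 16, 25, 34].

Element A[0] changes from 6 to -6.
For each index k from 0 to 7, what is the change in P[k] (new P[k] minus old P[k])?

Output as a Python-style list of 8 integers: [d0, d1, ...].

Answer: [-12, -12, -12, -12, -12, -12, -12, -12]

Derivation:
Element change: A[0] 6 -> -6, delta = -12
For k < 0: P[k] unchanged, delta_P[k] = 0
For k >= 0: P[k] shifts by exactly -12
Delta array: [-12, -12, -12, -12, -12, -12, -12, -12]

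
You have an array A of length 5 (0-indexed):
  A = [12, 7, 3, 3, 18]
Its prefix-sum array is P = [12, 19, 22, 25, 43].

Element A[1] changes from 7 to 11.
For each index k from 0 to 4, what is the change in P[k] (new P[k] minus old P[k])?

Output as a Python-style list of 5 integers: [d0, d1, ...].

Element change: A[1] 7 -> 11, delta = 4
For k < 1: P[k] unchanged, delta_P[k] = 0
For k >= 1: P[k] shifts by exactly 4
Delta array: [0, 4, 4, 4, 4]

Answer: [0, 4, 4, 4, 4]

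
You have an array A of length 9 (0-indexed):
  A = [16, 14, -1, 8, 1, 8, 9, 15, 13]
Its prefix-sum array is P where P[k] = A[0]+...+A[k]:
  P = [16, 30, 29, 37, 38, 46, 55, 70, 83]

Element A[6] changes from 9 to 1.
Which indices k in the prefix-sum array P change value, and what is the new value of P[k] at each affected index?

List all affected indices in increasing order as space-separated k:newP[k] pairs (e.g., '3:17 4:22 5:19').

Answer: 6:47 7:62 8:75

Derivation:
P[k] = A[0] + ... + A[k]
P[k] includes A[6] iff k >= 6
Affected indices: 6, 7, ..., 8; delta = -8
  P[6]: 55 + -8 = 47
  P[7]: 70 + -8 = 62
  P[8]: 83 + -8 = 75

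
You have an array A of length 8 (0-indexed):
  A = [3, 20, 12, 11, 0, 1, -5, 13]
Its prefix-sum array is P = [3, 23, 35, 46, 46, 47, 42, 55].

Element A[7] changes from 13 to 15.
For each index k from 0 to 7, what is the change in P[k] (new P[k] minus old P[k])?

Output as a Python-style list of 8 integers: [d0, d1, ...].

Element change: A[7] 13 -> 15, delta = 2
For k < 7: P[k] unchanged, delta_P[k] = 0
For k >= 7: P[k] shifts by exactly 2
Delta array: [0, 0, 0, 0, 0, 0, 0, 2]

Answer: [0, 0, 0, 0, 0, 0, 0, 2]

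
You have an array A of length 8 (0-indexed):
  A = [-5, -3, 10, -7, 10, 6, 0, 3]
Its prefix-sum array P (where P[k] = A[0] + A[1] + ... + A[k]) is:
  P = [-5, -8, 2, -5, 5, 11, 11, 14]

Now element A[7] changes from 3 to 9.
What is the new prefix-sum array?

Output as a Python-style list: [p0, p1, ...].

Change: A[7] 3 -> 9, delta = 6
P[k] for k < 7: unchanged (A[7] not included)
P[k] for k >= 7: shift by delta = 6
  P[0] = -5 + 0 = -5
  P[1] = -8 + 0 = -8
  P[2] = 2 + 0 = 2
  P[3] = -5 + 0 = -5
  P[4] = 5 + 0 = 5
  P[5] = 11 + 0 = 11
  P[6] = 11 + 0 = 11
  P[7] = 14 + 6 = 20

Answer: [-5, -8, 2, -5, 5, 11, 11, 20]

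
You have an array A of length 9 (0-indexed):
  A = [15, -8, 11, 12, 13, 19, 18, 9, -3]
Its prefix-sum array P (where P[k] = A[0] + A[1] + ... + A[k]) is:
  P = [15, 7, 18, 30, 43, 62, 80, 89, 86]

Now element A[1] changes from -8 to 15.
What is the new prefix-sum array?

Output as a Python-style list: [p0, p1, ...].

Change: A[1] -8 -> 15, delta = 23
P[k] for k < 1: unchanged (A[1] not included)
P[k] for k >= 1: shift by delta = 23
  P[0] = 15 + 0 = 15
  P[1] = 7 + 23 = 30
  P[2] = 18 + 23 = 41
  P[3] = 30 + 23 = 53
  P[4] = 43 + 23 = 66
  P[5] = 62 + 23 = 85
  P[6] = 80 + 23 = 103
  P[7] = 89 + 23 = 112
  P[8] = 86 + 23 = 109

Answer: [15, 30, 41, 53, 66, 85, 103, 112, 109]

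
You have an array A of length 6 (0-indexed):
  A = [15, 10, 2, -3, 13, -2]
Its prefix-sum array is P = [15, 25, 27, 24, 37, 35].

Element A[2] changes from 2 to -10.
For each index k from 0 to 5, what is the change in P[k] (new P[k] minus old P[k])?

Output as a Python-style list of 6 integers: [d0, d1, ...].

Element change: A[2] 2 -> -10, delta = -12
For k < 2: P[k] unchanged, delta_P[k] = 0
For k >= 2: P[k] shifts by exactly -12
Delta array: [0, 0, -12, -12, -12, -12]

Answer: [0, 0, -12, -12, -12, -12]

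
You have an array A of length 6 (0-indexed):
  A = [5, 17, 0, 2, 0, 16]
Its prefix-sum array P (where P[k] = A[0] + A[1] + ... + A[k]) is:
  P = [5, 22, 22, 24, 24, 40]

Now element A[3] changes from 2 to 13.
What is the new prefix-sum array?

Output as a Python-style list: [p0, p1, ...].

Change: A[3] 2 -> 13, delta = 11
P[k] for k < 3: unchanged (A[3] not included)
P[k] for k >= 3: shift by delta = 11
  P[0] = 5 + 0 = 5
  P[1] = 22 + 0 = 22
  P[2] = 22 + 0 = 22
  P[3] = 24 + 11 = 35
  P[4] = 24 + 11 = 35
  P[5] = 40 + 11 = 51

Answer: [5, 22, 22, 35, 35, 51]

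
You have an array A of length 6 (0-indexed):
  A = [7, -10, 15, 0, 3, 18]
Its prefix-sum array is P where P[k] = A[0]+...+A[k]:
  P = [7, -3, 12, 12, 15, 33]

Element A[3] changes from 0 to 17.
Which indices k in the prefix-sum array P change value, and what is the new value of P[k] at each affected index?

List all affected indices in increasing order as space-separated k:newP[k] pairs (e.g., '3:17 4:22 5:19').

P[k] = A[0] + ... + A[k]
P[k] includes A[3] iff k >= 3
Affected indices: 3, 4, ..., 5; delta = 17
  P[3]: 12 + 17 = 29
  P[4]: 15 + 17 = 32
  P[5]: 33 + 17 = 50

Answer: 3:29 4:32 5:50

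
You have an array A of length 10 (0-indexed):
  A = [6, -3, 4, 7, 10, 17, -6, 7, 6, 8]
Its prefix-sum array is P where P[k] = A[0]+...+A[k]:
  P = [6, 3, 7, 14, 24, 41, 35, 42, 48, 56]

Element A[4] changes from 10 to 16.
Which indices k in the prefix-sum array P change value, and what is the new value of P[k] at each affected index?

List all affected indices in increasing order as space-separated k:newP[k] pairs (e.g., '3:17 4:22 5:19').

Answer: 4:30 5:47 6:41 7:48 8:54 9:62

Derivation:
P[k] = A[0] + ... + A[k]
P[k] includes A[4] iff k >= 4
Affected indices: 4, 5, ..., 9; delta = 6
  P[4]: 24 + 6 = 30
  P[5]: 41 + 6 = 47
  P[6]: 35 + 6 = 41
  P[7]: 42 + 6 = 48
  P[8]: 48 + 6 = 54
  P[9]: 56 + 6 = 62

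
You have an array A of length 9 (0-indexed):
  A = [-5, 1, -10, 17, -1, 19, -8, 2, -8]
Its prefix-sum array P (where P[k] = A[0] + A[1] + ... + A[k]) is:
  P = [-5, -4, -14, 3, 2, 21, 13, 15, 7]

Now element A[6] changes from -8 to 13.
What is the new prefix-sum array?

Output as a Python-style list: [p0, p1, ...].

Change: A[6] -8 -> 13, delta = 21
P[k] for k < 6: unchanged (A[6] not included)
P[k] for k >= 6: shift by delta = 21
  P[0] = -5 + 0 = -5
  P[1] = -4 + 0 = -4
  P[2] = -14 + 0 = -14
  P[3] = 3 + 0 = 3
  P[4] = 2 + 0 = 2
  P[5] = 21 + 0 = 21
  P[6] = 13 + 21 = 34
  P[7] = 15 + 21 = 36
  P[8] = 7 + 21 = 28

Answer: [-5, -4, -14, 3, 2, 21, 34, 36, 28]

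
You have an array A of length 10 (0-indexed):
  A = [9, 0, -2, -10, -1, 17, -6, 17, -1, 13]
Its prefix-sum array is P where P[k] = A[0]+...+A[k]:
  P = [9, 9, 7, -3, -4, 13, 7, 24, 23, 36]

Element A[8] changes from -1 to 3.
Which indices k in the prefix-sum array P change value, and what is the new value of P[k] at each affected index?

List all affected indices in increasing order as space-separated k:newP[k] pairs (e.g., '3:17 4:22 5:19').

P[k] = A[0] + ... + A[k]
P[k] includes A[8] iff k >= 8
Affected indices: 8, 9, ..., 9; delta = 4
  P[8]: 23 + 4 = 27
  P[9]: 36 + 4 = 40

Answer: 8:27 9:40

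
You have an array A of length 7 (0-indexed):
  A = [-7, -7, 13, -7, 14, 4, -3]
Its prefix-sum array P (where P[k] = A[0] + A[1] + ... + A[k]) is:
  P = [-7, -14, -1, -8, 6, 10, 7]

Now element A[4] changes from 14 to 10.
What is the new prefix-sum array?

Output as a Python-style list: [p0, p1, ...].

Change: A[4] 14 -> 10, delta = -4
P[k] for k < 4: unchanged (A[4] not included)
P[k] for k >= 4: shift by delta = -4
  P[0] = -7 + 0 = -7
  P[1] = -14 + 0 = -14
  P[2] = -1 + 0 = -1
  P[3] = -8 + 0 = -8
  P[4] = 6 + -4 = 2
  P[5] = 10 + -4 = 6
  P[6] = 7 + -4 = 3

Answer: [-7, -14, -1, -8, 2, 6, 3]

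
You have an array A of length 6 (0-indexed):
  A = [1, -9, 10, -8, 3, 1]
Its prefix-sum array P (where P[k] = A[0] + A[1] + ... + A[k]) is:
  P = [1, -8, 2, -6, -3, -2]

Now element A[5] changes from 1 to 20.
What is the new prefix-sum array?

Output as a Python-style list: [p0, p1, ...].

Change: A[5] 1 -> 20, delta = 19
P[k] for k < 5: unchanged (A[5] not included)
P[k] for k >= 5: shift by delta = 19
  P[0] = 1 + 0 = 1
  P[1] = -8 + 0 = -8
  P[2] = 2 + 0 = 2
  P[3] = -6 + 0 = -6
  P[4] = -3 + 0 = -3
  P[5] = -2 + 19 = 17

Answer: [1, -8, 2, -6, -3, 17]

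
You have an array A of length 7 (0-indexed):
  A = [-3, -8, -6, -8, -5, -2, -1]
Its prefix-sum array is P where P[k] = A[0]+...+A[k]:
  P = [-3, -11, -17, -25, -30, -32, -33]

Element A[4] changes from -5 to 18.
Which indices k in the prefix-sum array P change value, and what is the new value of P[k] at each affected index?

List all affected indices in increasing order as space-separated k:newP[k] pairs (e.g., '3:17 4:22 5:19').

P[k] = A[0] + ... + A[k]
P[k] includes A[4] iff k >= 4
Affected indices: 4, 5, ..., 6; delta = 23
  P[4]: -30 + 23 = -7
  P[5]: -32 + 23 = -9
  P[6]: -33 + 23 = -10

Answer: 4:-7 5:-9 6:-10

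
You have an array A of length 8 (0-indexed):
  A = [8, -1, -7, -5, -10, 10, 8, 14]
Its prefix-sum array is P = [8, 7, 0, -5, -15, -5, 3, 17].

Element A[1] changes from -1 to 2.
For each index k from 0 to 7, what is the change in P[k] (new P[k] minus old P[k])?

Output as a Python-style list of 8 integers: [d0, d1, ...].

Element change: A[1] -1 -> 2, delta = 3
For k < 1: P[k] unchanged, delta_P[k] = 0
For k >= 1: P[k] shifts by exactly 3
Delta array: [0, 3, 3, 3, 3, 3, 3, 3]

Answer: [0, 3, 3, 3, 3, 3, 3, 3]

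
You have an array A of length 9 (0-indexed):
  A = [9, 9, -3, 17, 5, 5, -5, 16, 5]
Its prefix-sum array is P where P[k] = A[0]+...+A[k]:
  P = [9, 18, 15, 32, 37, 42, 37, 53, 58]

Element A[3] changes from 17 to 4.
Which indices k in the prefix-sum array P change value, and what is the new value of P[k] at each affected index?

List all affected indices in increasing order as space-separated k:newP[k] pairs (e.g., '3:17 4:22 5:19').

Answer: 3:19 4:24 5:29 6:24 7:40 8:45

Derivation:
P[k] = A[0] + ... + A[k]
P[k] includes A[3] iff k >= 3
Affected indices: 3, 4, ..., 8; delta = -13
  P[3]: 32 + -13 = 19
  P[4]: 37 + -13 = 24
  P[5]: 42 + -13 = 29
  P[6]: 37 + -13 = 24
  P[7]: 53 + -13 = 40
  P[8]: 58 + -13 = 45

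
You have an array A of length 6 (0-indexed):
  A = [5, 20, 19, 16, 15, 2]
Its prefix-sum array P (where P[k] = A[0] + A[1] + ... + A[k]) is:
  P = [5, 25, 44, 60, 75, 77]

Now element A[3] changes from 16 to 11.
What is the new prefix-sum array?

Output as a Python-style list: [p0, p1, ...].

Change: A[3] 16 -> 11, delta = -5
P[k] for k < 3: unchanged (A[3] not included)
P[k] for k >= 3: shift by delta = -5
  P[0] = 5 + 0 = 5
  P[1] = 25 + 0 = 25
  P[2] = 44 + 0 = 44
  P[3] = 60 + -5 = 55
  P[4] = 75 + -5 = 70
  P[5] = 77 + -5 = 72

Answer: [5, 25, 44, 55, 70, 72]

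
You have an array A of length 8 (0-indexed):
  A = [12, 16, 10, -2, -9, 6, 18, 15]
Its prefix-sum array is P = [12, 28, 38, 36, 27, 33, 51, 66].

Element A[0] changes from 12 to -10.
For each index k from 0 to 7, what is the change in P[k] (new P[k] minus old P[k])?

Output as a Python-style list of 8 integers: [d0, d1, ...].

Element change: A[0] 12 -> -10, delta = -22
For k < 0: P[k] unchanged, delta_P[k] = 0
For k >= 0: P[k] shifts by exactly -22
Delta array: [-22, -22, -22, -22, -22, -22, -22, -22]

Answer: [-22, -22, -22, -22, -22, -22, -22, -22]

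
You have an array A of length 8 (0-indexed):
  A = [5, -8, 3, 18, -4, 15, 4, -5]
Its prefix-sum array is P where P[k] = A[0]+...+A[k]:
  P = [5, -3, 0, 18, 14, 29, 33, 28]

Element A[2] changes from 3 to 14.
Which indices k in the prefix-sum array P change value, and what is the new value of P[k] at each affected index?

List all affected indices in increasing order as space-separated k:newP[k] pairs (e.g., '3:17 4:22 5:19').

P[k] = A[0] + ... + A[k]
P[k] includes A[2] iff k >= 2
Affected indices: 2, 3, ..., 7; delta = 11
  P[2]: 0 + 11 = 11
  P[3]: 18 + 11 = 29
  P[4]: 14 + 11 = 25
  P[5]: 29 + 11 = 40
  P[6]: 33 + 11 = 44
  P[7]: 28 + 11 = 39

Answer: 2:11 3:29 4:25 5:40 6:44 7:39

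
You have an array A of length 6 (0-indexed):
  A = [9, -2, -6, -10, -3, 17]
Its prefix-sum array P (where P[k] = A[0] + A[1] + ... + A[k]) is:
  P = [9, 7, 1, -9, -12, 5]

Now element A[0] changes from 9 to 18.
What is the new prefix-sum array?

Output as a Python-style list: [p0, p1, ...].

Change: A[0] 9 -> 18, delta = 9
P[k] for k < 0: unchanged (A[0] not included)
P[k] for k >= 0: shift by delta = 9
  P[0] = 9 + 9 = 18
  P[1] = 7 + 9 = 16
  P[2] = 1 + 9 = 10
  P[3] = -9 + 9 = 0
  P[4] = -12 + 9 = -3
  P[5] = 5 + 9 = 14

Answer: [18, 16, 10, 0, -3, 14]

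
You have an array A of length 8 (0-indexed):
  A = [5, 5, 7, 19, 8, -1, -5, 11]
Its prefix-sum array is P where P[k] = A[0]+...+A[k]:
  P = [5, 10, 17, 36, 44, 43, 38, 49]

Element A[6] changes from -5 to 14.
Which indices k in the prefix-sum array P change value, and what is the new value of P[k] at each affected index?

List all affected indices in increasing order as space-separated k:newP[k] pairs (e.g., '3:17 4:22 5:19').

P[k] = A[0] + ... + A[k]
P[k] includes A[6] iff k >= 6
Affected indices: 6, 7, ..., 7; delta = 19
  P[6]: 38 + 19 = 57
  P[7]: 49 + 19 = 68

Answer: 6:57 7:68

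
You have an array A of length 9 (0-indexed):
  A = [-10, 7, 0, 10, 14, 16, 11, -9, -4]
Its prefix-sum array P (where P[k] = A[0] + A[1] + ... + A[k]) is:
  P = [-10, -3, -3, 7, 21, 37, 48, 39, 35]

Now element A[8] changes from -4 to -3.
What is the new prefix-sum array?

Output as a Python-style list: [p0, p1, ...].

Answer: [-10, -3, -3, 7, 21, 37, 48, 39, 36]

Derivation:
Change: A[8] -4 -> -3, delta = 1
P[k] for k < 8: unchanged (A[8] not included)
P[k] for k >= 8: shift by delta = 1
  P[0] = -10 + 0 = -10
  P[1] = -3 + 0 = -3
  P[2] = -3 + 0 = -3
  P[3] = 7 + 0 = 7
  P[4] = 21 + 0 = 21
  P[5] = 37 + 0 = 37
  P[6] = 48 + 0 = 48
  P[7] = 39 + 0 = 39
  P[8] = 35 + 1 = 36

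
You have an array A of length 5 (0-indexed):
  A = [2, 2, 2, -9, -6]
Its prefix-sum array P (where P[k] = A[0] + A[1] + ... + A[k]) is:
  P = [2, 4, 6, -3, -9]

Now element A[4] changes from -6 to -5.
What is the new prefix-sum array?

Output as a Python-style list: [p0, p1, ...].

Change: A[4] -6 -> -5, delta = 1
P[k] for k < 4: unchanged (A[4] not included)
P[k] for k >= 4: shift by delta = 1
  P[0] = 2 + 0 = 2
  P[1] = 4 + 0 = 4
  P[2] = 6 + 0 = 6
  P[3] = -3 + 0 = -3
  P[4] = -9 + 1 = -8

Answer: [2, 4, 6, -3, -8]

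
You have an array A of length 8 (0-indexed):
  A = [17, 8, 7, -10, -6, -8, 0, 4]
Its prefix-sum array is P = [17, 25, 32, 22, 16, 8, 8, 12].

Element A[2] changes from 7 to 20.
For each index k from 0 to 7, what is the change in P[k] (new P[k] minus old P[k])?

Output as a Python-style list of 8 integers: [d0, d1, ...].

Element change: A[2] 7 -> 20, delta = 13
For k < 2: P[k] unchanged, delta_P[k] = 0
For k >= 2: P[k] shifts by exactly 13
Delta array: [0, 0, 13, 13, 13, 13, 13, 13]

Answer: [0, 0, 13, 13, 13, 13, 13, 13]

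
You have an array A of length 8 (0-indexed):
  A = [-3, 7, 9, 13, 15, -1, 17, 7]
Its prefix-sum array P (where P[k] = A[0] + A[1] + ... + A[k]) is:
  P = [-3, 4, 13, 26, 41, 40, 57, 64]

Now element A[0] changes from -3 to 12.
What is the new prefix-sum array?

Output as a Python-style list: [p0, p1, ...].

Answer: [12, 19, 28, 41, 56, 55, 72, 79]

Derivation:
Change: A[0] -3 -> 12, delta = 15
P[k] for k < 0: unchanged (A[0] not included)
P[k] for k >= 0: shift by delta = 15
  P[0] = -3 + 15 = 12
  P[1] = 4 + 15 = 19
  P[2] = 13 + 15 = 28
  P[3] = 26 + 15 = 41
  P[4] = 41 + 15 = 56
  P[5] = 40 + 15 = 55
  P[6] = 57 + 15 = 72
  P[7] = 64 + 15 = 79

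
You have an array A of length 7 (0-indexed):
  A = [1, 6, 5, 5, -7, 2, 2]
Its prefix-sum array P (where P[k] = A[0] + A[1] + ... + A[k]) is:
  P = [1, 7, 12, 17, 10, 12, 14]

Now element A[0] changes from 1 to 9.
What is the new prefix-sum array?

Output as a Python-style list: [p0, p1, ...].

Answer: [9, 15, 20, 25, 18, 20, 22]

Derivation:
Change: A[0] 1 -> 9, delta = 8
P[k] for k < 0: unchanged (A[0] not included)
P[k] for k >= 0: shift by delta = 8
  P[0] = 1 + 8 = 9
  P[1] = 7 + 8 = 15
  P[2] = 12 + 8 = 20
  P[3] = 17 + 8 = 25
  P[4] = 10 + 8 = 18
  P[5] = 12 + 8 = 20
  P[6] = 14 + 8 = 22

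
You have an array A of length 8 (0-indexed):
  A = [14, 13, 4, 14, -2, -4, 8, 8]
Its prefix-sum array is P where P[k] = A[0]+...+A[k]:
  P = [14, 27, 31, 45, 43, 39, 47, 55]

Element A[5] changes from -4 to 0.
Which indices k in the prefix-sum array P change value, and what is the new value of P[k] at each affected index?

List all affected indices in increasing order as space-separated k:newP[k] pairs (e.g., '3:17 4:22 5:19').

P[k] = A[0] + ... + A[k]
P[k] includes A[5] iff k >= 5
Affected indices: 5, 6, ..., 7; delta = 4
  P[5]: 39 + 4 = 43
  P[6]: 47 + 4 = 51
  P[7]: 55 + 4 = 59

Answer: 5:43 6:51 7:59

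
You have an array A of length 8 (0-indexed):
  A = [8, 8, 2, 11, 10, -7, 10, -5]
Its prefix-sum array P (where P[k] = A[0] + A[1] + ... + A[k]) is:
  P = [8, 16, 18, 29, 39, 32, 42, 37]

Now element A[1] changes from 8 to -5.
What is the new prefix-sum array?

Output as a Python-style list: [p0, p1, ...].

Answer: [8, 3, 5, 16, 26, 19, 29, 24]

Derivation:
Change: A[1] 8 -> -5, delta = -13
P[k] for k < 1: unchanged (A[1] not included)
P[k] for k >= 1: shift by delta = -13
  P[0] = 8 + 0 = 8
  P[1] = 16 + -13 = 3
  P[2] = 18 + -13 = 5
  P[3] = 29 + -13 = 16
  P[4] = 39 + -13 = 26
  P[5] = 32 + -13 = 19
  P[6] = 42 + -13 = 29
  P[7] = 37 + -13 = 24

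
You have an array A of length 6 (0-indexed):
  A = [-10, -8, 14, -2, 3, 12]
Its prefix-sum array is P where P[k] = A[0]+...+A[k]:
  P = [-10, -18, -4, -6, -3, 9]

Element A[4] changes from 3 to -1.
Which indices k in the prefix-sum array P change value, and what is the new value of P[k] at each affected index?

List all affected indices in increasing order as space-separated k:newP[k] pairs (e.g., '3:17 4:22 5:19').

P[k] = A[0] + ... + A[k]
P[k] includes A[4] iff k >= 4
Affected indices: 4, 5, ..., 5; delta = -4
  P[4]: -3 + -4 = -7
  P[5]: 9 + -4 = 5

Answer: 4:-7 5:5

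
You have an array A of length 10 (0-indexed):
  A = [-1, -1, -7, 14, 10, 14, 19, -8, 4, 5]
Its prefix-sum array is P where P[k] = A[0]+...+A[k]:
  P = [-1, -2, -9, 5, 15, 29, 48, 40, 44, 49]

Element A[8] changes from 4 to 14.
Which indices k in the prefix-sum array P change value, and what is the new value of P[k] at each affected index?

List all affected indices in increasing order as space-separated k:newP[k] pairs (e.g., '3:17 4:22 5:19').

P[k] = A[0] + ... + A[k]
P[k] includes A[8] iff k >= 8
Affected indices: 8, 9, ..., 9; delta = 10
  P[8]: 44 + 10 = 54
  P[9]: 49 + 10 = 59

Answer: 8:54 9:59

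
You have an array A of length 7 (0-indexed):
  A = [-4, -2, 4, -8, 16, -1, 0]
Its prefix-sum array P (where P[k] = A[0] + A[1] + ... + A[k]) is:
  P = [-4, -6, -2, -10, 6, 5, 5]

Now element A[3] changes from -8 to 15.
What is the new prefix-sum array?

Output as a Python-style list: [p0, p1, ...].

Change: A[3] -8 -> 15, delta = 23
P[k] for k < 3: unchanged (A[3] not included)
P[k] for k >= 3: shift by delta = 23
  P[0] = -4 + 0 = -4
  P[1] = -6 + 0 = -6
  P[2] = -2 + 0 = -2
  P[3] = -10 + 23 = 13
  P[4] = 6 + 23 = 29
  P[5] = 5 + 23 = 28
  P[6] = 5 + 23 = 28

Answer: [-4, -6, -2, 13, 29, 28, 28]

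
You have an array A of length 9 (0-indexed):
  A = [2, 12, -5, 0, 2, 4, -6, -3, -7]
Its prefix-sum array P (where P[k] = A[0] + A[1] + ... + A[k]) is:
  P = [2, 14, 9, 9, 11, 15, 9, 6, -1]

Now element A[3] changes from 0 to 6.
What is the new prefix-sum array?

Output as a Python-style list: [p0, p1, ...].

Change: A[3] 0 -> 6, delta = 6
P[k] for k < 3: unchanged (A[3] not included)
P[k] for k >= 3: shift by delta = 6
  P[0] = 2 + 0 = 2
  P[1] = 14 + 0 = 14
  P[2] = 9 + 0 = 9
  P[3] = 9 + 6 = 15
  P[4] = 11 + 6 = 17
  P[5] = 15 + 6 = 21
  P[6] = 9 + 6 = 15
  P[7] = 6 + 6 = 12
  P[8] = -1 + 6 = 5

Answer: [2, 14, 9, 15, 17, 21, 15, 12, 5]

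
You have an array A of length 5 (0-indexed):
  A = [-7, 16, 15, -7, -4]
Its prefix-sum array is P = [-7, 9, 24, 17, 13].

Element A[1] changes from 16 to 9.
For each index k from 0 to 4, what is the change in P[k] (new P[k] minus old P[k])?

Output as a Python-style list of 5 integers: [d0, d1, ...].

Element change: A[1] 16 -> 9, delta = -7
For k < 1: P[k] unchanged, delta_P[k] = 0
For k >= 1: P[k] shifts by exactly -7
Delta array: [0, -7, -7, -7, -7]

Answer: [0, -7, -7, -7, -7]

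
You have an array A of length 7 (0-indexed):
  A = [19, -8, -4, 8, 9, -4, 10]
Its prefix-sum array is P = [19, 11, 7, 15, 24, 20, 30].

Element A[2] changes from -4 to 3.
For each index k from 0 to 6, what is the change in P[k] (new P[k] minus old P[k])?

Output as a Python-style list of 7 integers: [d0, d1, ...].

Answer: [0, 0, 7, 7, 7, 7, 7]

Derivation:
Element change: A[2] -4 -> 3, delta = 7
For k < 2: P[k] unchanged, delta_P[k] = 0
For k >= 2: P[k] shifts by exactly 7
Delta array: [0, 0, 7, 7, 7, 7, 7]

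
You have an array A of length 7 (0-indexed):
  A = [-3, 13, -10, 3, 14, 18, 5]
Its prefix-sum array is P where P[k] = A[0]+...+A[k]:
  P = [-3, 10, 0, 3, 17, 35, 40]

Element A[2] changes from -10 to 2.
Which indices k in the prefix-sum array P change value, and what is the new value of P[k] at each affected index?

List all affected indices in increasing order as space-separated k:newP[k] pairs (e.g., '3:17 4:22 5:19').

Answer: 2:12 3:15 4:29 5:47 6:52

Derivation:
P[k] = A[0] + ... + A[k]
P[k] includes A[2] iff k >= 2
Affected indices: 2, 3, ..., 6; delta = 12
  P[2]: 0 + 12 = 12
  P[3]: 3 + 12 = 15
  P[4]: 17 + 12 = 29
  P[5]: 35 + 12 = 47
  P[6]: 40 + 12 = 52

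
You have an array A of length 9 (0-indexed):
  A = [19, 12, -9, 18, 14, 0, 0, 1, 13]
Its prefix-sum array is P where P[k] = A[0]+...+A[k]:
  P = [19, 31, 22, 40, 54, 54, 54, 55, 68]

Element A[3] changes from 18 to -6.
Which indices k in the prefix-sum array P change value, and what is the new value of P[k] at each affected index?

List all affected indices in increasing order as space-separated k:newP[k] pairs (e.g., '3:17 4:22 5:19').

Answer: 3:16 4:30 5:30 6:30 7:31 8:44

Derivation:
P[k] = A[0] + ... + A[k]
P[k] includes A[3] iff k >= 3
Affected indices: 3, 4, ..., 8; delta = -24
  P[3]: 40 + -24 = 16
  P[4]: 54 + -24 = 30
  P[5]: 54 + -24 = 30
  P[6]: 54 + -24 = 30
  P[7]: 55 + -24 = 31
  P[8]: 68 + -24 = 44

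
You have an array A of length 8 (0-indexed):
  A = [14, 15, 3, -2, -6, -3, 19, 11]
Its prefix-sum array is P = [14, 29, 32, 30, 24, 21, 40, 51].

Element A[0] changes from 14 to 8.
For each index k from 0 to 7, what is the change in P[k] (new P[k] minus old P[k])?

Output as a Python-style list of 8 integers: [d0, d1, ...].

Element change: A[0] 14 -> 8, delta = -6
For k < 0: P[k] unchanged, delta_P[k] = 0
For k >= 0: P[k] shifts by exactly -6
Delta array: [-6, -6, -6, -6, -6, -6, -6, -6]

Answer: [-6, -6, -6, -6, -6, -6, -6, -6]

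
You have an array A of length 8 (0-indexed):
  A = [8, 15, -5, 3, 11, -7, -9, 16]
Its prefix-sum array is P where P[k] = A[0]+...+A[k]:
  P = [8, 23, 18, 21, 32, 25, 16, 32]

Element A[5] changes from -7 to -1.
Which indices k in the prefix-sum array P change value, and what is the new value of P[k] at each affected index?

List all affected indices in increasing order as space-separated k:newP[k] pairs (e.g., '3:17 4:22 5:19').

P[k] = A[0] + ... + A[k]
P[k] includes A[5] iff k >= 5
Affected indices: 5, 6, ..., 7; delta = 6
  P[5]: 25 + 6 = 31
  P[6]: 16 + 6 = 22
  P[7]: 32 + 6 = 38

Answer: 5:31 6:22 7:38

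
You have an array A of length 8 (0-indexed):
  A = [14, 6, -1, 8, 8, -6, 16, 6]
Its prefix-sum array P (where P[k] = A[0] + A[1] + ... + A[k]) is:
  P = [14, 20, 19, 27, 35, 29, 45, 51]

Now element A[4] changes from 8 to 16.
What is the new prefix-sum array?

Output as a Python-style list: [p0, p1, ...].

Answer: [14, 20, 19, 27, 43, 37, 53, 59]

Derivation:
Change: A[4] 8 -> 16, delta = 8
P[k] for k < 4: unchanged (A[4] not included)
P[k] for k >= 4: shift by delta = 8
  P[0] = 14 + 0 = 14
  P[1] = 20 + 0 = 20
  P[2] = 19 + 0 = 19
  P[3] = 27 + 0 = 27
  P[4] = 35 + 8 = 43
  P[5] = 29 + 8 = 37
  P[6] = 45 + 8 = 53
  P[7] = 51 + 8 = 59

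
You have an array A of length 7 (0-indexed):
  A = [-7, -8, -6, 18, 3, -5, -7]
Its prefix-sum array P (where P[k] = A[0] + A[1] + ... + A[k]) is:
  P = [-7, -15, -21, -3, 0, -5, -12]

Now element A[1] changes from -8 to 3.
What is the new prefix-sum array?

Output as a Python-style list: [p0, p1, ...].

Answer: [-7, -4, -10, 8, 11, 6, -1]

Derivation:
Change: A[1] -8 -> 3, delta = 11
P[k] for k < 1: unchanged (A[1] not included)
P[k] for k >= 1: shift by delta = 11
  P[0] = -7 + 0 = -7
  P[1] = -15 + 11 = -4
  P[2] = -21 + 11 = -10
  P[3] = -3 + 11 = 8
  P[4] = 0 + 11 = 11
  P[5] = -5 + 11 = 6
  P[6] = -12 + 11 = -1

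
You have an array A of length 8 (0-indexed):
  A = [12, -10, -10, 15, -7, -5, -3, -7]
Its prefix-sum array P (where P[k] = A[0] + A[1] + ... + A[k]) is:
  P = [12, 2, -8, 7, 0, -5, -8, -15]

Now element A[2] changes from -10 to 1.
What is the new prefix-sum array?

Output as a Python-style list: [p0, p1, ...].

Change: A[2] -10 -> 1, delta = 11
P[k] for k < 2: unchanged (A[2] not included)
P[k] for k >= 2: shift by delta = 11
  P[0] = 12 + 0 = 12
  P[1] = 2 + 0 = 2
  P[2] = -8 + 11 = 3
  P[3] = 7 + 11 = 18
  P[4] = 0 + 11 = 11
  P[5] = -5 + 11 = 6
  P[6] = -8 + 11 = 3
  P[7] = -15 + 11 = -4

Answer: [12, 2, 3, 18, 11, 6, 3, -4]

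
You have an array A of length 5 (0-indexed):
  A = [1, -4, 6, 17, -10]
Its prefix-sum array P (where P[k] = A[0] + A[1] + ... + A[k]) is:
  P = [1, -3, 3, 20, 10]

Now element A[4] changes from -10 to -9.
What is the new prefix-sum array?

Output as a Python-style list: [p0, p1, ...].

Answer: [1, -3, 3, 20, 11]

Derivation:
Change: A[4] -10 -> -9, delta = 1
P[k] for k < 4: unchanged (A[4] not included)
P[k] for k >= 4: shift by delta = 1
  P[0] = 1 + 0 = 1
  P[1] = -3 + 0 = -3
  P[2] = 3 + 0 = 3
  P[3] = 20 + 0 = 20
  P[4] = 10 + 1 = 11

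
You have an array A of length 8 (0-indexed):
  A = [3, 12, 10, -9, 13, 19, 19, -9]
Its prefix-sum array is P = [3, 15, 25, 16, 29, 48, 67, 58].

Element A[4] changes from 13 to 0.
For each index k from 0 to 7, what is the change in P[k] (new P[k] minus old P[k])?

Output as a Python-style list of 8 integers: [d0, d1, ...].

Element change: A[4] 13 -> 0, delta = -13
For k < 4: P[k] unchanged, delta_P[k] = 0
For k >= 4: P[k] shifts by exactly -13
Delta array: [0, 0, 0, 0, -13, -13, -13, -13]

Answer: [0, 0, 0, 0, -13, -13, -13, -13]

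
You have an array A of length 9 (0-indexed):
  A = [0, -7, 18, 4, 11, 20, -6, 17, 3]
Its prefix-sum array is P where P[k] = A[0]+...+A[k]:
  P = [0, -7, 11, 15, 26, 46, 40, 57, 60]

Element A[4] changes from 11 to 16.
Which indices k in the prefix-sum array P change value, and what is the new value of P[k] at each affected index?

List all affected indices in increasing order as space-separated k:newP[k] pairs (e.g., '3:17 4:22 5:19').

P[k] = A[0] + ... + A[k]
P[k] includes A[4] iff k >= 4
Affected indices: 4, 5, ..., 8; delta = 5
  P[4]: 26 + 5 = 31
  P[5]: 46 + 5 = 51
  P[6]: 40 + 5 = 45
  P[7]: 57 + 5 = 62
  P[8]: 60 + 5 = 65

Answer: 4:31 5:51 6:45 7:62 8:65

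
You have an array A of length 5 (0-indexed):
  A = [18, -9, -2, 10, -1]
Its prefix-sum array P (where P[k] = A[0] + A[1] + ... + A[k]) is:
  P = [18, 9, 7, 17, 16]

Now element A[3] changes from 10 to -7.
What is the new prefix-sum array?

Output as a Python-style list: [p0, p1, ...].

Change: A[3] 10 -> -7, delta = -17
P[k] for k < 3: unchanged (A[3] not included)
P[k] for k >= 3: shift by delta = -17
  P[0] = 18 + 0 = 18
  P[1] = 9 + 0 = 9
  P[2] = 7 + 0 = 7
  P[3] = 17 + -17 = 0
  P[4] = 16 + -17 = -1

Answer: [18, 9, 7, 0, -1]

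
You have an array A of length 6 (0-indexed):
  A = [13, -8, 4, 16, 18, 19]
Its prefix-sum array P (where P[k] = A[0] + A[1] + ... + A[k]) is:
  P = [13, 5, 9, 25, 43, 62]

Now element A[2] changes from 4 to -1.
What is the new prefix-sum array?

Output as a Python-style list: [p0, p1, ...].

Answer: [13, 5, 4, 20, 38, 57]

Derivation:
Change: A[2] 4 -> -1, delta = -5
P[k] for k < 2: unchanged (A[2] not included)
P[k] for k >= 2: shift by delta = -5
  P[0] = 13 + 0 = 13
  P[1] = 5 + 0 = 5
  P[2] = 9 + -5 = 4
  P[3] = 25 + -5 = 20
  P[4] = 43 + -5 = 38
  P[5] = 62 + -5 = 57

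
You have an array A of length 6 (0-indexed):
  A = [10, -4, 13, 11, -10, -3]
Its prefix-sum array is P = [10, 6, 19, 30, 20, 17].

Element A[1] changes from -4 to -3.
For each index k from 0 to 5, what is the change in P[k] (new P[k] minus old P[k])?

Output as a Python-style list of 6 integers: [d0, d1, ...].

Element change: A[1] -4 -> -3, delta = 1
For k < 1: P[k] unchanged, delta_P[k] = 0
For k >= 1: P[k] shifts by exactly 1
Delta array: [0, 1, 1, 1, 1, 1]

Answer: [0, 1, 1, 1, 1, 1]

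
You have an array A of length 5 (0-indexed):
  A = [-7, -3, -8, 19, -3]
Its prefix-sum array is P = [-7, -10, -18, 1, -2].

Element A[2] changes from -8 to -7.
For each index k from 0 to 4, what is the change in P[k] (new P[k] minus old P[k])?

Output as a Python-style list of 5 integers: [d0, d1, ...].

Element change: A[2] -8 -> -7, delta = 1
For k < 2: P[k] unchanged, delta_P[k] = 0
For k >= 2: P[k] shifts by exactly 1
Delta array: [0, 0, 1, 1, 1]

Answer: [0, 0, 1, 1, 1]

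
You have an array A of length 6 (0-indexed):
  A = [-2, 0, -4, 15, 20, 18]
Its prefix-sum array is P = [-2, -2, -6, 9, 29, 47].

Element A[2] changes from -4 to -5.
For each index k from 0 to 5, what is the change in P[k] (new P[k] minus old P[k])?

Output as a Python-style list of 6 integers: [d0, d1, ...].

Element change: A[2] -4 -> -5, delta = -1
For k < 2: P[k] unchanged, delta_P[k] = 0
For k >= 2: P[k] shifts by exactly -1
Delta array: [0, 0, -1, -1, -1, -1]

Answer: [0, 0, -1, -1, -1, -1]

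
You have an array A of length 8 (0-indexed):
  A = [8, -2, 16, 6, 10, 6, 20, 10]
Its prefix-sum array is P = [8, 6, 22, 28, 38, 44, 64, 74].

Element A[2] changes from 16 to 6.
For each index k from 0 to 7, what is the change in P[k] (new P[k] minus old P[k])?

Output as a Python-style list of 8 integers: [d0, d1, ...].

Element change: A[2] 16 -> 6, delta = -10
For k < 2: P[k] unchanged, delta_P[k] = 0
For k >= 2: P[k] shifts by exactly -10
Delta array: [0, 0, -10, -10, -10, -10, -10, -10]

Answer: [0, 0, -10, -10, -10, -10, -10, -10]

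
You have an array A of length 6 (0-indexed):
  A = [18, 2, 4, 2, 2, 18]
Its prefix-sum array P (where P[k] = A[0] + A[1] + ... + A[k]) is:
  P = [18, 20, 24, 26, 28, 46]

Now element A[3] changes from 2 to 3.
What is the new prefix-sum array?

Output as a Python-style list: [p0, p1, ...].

Answer: [18, 20, 24, 27, 29, 47]

Derivation:
Change: A[3] 2 -> 3, delta = 1
P[k] for k < 3: unchanged (A[3] not included)
P[k] for k >= 3: shift by delta = 1
  P[0] = 18 + 0 = 18
  P[1] = 20 + 0 = 20
  P[2] = 24 + 0 = 24
  P[3] = 26 + 1 = 27
  P[4] = 28 + 1 = 29
  P[5] = 46 + 1 = 47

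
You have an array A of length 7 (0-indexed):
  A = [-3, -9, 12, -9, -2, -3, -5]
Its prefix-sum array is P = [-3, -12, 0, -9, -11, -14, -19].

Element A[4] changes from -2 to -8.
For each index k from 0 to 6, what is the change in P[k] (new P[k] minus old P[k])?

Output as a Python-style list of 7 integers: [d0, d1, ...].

Answer: [0, 0, 0, 0, -6, -6, -6]

Derivation:
Element change: A[4] -2 -> -8, delta = -6
For k < 4: P[k] unchanged, delta_P[k] = 0
For k >= 4: P[k] shifts by exactly -6
Delta array: [0, 0, 0, 0, -6, -6, -6]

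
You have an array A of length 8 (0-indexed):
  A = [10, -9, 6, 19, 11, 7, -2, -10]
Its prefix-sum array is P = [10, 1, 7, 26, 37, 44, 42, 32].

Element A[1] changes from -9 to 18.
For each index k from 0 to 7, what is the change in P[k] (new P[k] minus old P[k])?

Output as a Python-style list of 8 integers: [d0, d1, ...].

Answer: [0, 27, 27, 27, 27, 27, 27, 27]

Derivation:
Element change: A[1] -9 -> 18, delta = 27
For k < 1: P[k] unchanged, delta_P[k] = 0
For k >= 1: P[k] shifts by exactly 27
Delta array: [0, 27, 27, 27, 27, 27, 27, 27]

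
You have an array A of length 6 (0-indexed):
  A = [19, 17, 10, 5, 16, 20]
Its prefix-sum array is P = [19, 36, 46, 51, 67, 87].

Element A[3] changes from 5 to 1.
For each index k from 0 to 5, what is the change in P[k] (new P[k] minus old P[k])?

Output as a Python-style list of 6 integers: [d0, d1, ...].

Element change: A[3] 5 -> 1, delta = -4
For k < 3: P[k] unchanged, delta_P[k] = 0
For k >= 3: P[k] shifts by exactly -4
Delta array: [0, 0, 0, -4, -4, -4]

Answer: [0, 0, 0, -4, -4, -4]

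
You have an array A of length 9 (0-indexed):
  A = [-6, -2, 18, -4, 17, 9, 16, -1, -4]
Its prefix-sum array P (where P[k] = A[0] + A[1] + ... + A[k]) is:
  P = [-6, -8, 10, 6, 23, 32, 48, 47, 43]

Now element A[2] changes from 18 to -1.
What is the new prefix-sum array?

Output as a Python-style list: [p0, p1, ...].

Change: A[2] 18 -> -1, delta = -19
P[k] for k < 2: unchanged (A[2] not included)
P[k] for k >= 2: shift by delta = -19
  P[0] = -6 + 0 = -6
  P[1] = -8 + 0 = -8
  P[2] = 10 + -19 = -9
  P[3] = 6 + -19 = -13
  P[4] = 23 + -19 = 4
  P[5] = 32 + -19 = 13
  P[6] = 48 + -19 = 29
  P[7] = 47 + -19 = 28
  P[8] = 43 + -19 = 24

Answer: [-6, -8, -9, -13, 4, 13, 29, 28, 24]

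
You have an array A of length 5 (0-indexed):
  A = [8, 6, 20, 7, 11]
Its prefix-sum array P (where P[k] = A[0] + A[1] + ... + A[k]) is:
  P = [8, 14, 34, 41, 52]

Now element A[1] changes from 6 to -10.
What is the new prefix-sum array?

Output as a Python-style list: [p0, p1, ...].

Answer: [8, -2, 18, 25, 36]

Derivation:
Change: A[1] 6 -> -10, delta = -16
P[k] for k < 1: unchanged (A[1] not included)
P[k] for k >= 1: shift by delta = -16
  P[0] = 8 + 0 = 8
  P[1] = 14 + -16 = -2
  P[2] = 34 + -16 = 18
  P[3] = 41 + -16 = 25
  P[4] = 52 + -16 = 36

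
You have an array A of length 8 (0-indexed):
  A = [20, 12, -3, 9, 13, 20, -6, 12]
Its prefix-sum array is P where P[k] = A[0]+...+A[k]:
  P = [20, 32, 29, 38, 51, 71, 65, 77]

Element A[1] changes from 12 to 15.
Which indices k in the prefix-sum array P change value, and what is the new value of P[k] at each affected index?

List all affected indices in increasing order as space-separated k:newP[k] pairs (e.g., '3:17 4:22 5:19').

Answer: 1:35 2:32 3:41 4:54 5:74 6:68 7:80

Derivation:
P[k] = A[0] + ... + A[k]
P[k] includes A[1] iff k >= 1
Affected indices: 1, 2, ..., 7; delta = 3
  P[1]: 32 + 3 = 35
  P[2]: 29 + 3 = 32
  P[3]: 38 + 3 = 41
  P[4]: 51 + 3 = 54
  P[5]: 71 + 3 = 74
  P[6]: 65 + 3 = 68
  P[7]: 77 + 3 = 80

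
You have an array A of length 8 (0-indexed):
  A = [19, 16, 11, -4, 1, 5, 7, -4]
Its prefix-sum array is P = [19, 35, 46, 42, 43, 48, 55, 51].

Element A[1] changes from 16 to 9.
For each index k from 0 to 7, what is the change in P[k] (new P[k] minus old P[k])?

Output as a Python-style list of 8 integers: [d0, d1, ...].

Answer: [0, -7, -7, -7, -7, -7, -7, -7]

Derivation:
Element change: A[1] 16 -> 9, delta = -7
For k < 1: P[k] unchanged, delta_P[k] = 0
For k >= 1: P[k] shifts by exactly -7
Delta array: [0, -7, -7, -7, -7, -7, -7, -7]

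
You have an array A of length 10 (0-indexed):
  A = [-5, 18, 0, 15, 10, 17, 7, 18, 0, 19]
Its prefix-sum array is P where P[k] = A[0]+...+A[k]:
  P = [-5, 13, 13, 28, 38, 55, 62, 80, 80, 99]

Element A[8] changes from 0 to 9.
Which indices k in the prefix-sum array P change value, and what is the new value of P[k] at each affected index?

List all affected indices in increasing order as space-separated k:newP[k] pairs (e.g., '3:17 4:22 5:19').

Answer: 8:89 9:108

Derivation:
P[k] = A[0] + ... + A[k]
P[k] includes A[8] iff k >= 8
Affected indices: 8, 9, ..., 9; delta = 9
  P[8]: 80 + 9 = 89
  P[9]: 99 + 9 = 108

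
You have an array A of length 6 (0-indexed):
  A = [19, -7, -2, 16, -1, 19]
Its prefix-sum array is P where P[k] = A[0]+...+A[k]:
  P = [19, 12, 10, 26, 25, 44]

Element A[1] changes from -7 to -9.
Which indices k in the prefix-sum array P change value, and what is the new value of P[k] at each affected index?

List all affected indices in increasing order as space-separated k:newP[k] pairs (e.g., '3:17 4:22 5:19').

Answer: 1:10 2:8 3:24 4:23 5:42

Derivation:
P[k] = A[0] + ... + A[k]
P[k] includes A[1] iff k >= 1
Affected indices: 1, 2, ..., 5; delta = -2
  P[1]: 12 + -2 = 10
  P[2]: 10 + -2 = 8
  P[3]: 26 + -2 = 24
  P[4]: 25 + -2 = 23
  P[5]: 44 + -2 = 42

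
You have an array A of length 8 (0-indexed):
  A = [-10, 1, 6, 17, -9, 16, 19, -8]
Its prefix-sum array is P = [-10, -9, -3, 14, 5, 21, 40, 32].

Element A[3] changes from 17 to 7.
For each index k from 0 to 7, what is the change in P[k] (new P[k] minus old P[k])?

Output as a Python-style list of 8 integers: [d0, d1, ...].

Answer: [0, 0, 0, -10, -10, -10, -10, -10]

Derivation:
Element change: A[3] 17 -> 7, delta = -10
For k < 3: P[k] unchanged, delta_P[k] = 0
For k >= 3: P[k] shifts by exactly -10
Delta array: [0, 0, 0, -10, -10, -10, -10, -10]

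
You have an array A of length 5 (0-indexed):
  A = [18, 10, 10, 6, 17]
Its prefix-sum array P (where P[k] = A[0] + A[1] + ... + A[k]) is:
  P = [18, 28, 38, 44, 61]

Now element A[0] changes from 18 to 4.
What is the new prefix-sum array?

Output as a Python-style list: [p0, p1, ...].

Change: A[0] 18 -> 4, delta = -14
P[k] for k < 0: unchanged (A[0] not included)
P[k] for k >= 0: shift by delta = -14
  P[0] = 18 + -14 = 4
  P[1] = 28 + -14 = 14
  P[2] = 38 + -14 = 24
  P[3] = 44 + -14 = 30
  P[4] = 61 + -14 = 47

Answer: [4, 14, 24, 30, 47]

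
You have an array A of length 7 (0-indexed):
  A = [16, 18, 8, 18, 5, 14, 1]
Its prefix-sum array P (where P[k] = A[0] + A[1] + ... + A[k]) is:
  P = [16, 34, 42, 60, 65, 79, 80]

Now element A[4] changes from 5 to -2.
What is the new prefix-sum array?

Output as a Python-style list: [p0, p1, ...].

Answer: [16, 34, 42, 60, 58, 72, 73]

Derivation:
Change: A[4] 5 -> -2, delta = -7
P[k] for k < 4: unchanged (A[4] not included)
P[k] for k >= 4: shift by delta = -7
  P[0] = 16 + 0 = 16
  P[1] = 34 + 0 = 34
  P[2] = 42 + 0 = 42
  P[3] = 60 + 0 = 60
  P[4] = 65 + -7 = 58
  P[5] = 79 + -7 = 72
  P[6] = 80 + -7 = 73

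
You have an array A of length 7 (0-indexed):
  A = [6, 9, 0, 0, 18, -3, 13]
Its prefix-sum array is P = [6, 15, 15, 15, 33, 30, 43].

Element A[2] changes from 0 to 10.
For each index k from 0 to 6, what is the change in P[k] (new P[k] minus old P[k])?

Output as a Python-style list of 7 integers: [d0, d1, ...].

Answer: [0, 0, 10, 10, 10, 10, 10]

Derivation:
Element change: A[2] 0 -> 10, delta = 10
For k < 2: P[k] unchanged, delta_P[k] = 0
For k >= 2: P[k] shifts by exactly 10
Delta array: [0, 0, 10, 10, 10, 10, 10]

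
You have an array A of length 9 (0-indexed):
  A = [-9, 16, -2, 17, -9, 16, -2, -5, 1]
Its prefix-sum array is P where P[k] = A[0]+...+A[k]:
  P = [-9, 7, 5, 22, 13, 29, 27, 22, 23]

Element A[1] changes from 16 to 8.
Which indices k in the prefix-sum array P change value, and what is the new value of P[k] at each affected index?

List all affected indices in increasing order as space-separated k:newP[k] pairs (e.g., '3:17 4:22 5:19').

Answer: 1:-1 2:-3 3:14 4:5 5:21 6:19 7:14 8:15

Derivation:
P[k] = A[0] + ... + A[k]
P[k] includes A[1] iff k >= 1
Affected indices: 1, 2, ..., 8; delta = -8
  P[1]: 7 + -8 = -1
  P[2]: 5 + -8 = -3
  P[3]: 22 + -8 = 14
  P[4]: 13 + -8 = 5
  P[5]: 29 + -8 = 21
  P[6]: 27 + -8 = 19
  P[7]: 22 + -8 = 14
  P[8]: 23 + -8 = 15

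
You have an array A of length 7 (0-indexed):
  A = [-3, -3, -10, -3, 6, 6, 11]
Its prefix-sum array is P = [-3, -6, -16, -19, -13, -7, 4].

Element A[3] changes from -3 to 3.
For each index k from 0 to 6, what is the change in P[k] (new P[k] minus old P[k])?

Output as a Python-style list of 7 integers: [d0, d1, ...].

Answer: [0, 0, 0, 6, 6, 6, 6]

Derivation:
Element change: A[3] -3 -> 3, delta = 6
For k < 3: P[k] unchanged, delta_P[k] = 0
For k >= 3: P[k] shifts by exactly 6
Delta array: [0, 0, 0, 6, 6, 6, 6]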